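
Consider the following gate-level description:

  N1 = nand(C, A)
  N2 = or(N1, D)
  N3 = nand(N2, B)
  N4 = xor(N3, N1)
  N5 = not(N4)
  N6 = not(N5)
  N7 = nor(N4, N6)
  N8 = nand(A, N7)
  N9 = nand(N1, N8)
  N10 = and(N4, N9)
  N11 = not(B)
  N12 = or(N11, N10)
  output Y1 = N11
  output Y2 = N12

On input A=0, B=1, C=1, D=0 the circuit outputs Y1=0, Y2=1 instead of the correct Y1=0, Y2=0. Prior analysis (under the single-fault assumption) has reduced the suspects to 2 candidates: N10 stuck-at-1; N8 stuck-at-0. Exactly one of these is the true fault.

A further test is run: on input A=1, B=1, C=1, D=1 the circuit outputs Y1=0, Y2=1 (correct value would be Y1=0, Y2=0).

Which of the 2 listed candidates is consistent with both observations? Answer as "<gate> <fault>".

N10 stuck-at-1

Evaluate each candidate on input A=1, B=1, C=1, D=1:
  N10 stuck-at-1: N1=0, N2=1, N3=0, N4=0, N5=1, N6=0, N7=1, N8=0, N9=1, N10=1 [stuck-at-1], N11=0, N12=1 → Y1=0, Y2=1 — matches
  N8 stuck-at-0: N1=0, N2=1, N3=0, N4=0, N5=1, N6=0, N7=1, N8=0 [stuck-at-0], N9=1, N10=0, N11=0, N12=0 → Y1=0, Y2=0 — eliminated
Only N10 stuck-at-1 reproduces the observed Y1=0, Y2=1.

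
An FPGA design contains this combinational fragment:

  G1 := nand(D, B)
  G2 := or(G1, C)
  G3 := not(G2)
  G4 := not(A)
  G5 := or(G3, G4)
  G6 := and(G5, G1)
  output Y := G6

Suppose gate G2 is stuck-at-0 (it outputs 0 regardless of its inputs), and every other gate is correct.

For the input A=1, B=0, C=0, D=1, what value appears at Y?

1

Propagate with G2 forced: G1=1, G2=0 [stuck-at-0], G3=1, G4=0, G5=1, G6=1.
So Y = 1. (Without the fault it would be 0.)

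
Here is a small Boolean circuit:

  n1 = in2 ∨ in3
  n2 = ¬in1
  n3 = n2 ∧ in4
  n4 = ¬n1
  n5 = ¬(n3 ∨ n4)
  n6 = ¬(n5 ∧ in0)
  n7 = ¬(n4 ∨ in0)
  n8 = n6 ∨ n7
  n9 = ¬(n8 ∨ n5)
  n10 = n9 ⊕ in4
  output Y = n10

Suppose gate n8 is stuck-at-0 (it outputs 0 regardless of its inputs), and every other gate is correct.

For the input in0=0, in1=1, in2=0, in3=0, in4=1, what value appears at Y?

Propagate with n8 forced: n1=0, n2=0, n3=0, n4=1, n5=0, n6=1, n7=0, n8=0 [stuck-at-0], n9=1, n10=0.
So Y = 0. (Without the fault it would be 1.)

0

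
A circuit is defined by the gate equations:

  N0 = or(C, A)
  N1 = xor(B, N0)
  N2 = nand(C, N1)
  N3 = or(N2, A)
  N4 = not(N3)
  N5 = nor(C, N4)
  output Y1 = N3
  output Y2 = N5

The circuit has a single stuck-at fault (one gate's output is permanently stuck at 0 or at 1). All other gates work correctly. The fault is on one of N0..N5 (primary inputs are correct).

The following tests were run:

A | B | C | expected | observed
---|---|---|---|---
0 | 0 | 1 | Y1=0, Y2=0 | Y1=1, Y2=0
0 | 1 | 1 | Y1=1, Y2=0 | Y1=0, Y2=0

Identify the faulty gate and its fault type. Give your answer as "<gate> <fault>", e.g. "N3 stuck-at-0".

N0 stuck-at-0

Fault-free values for test 1 (A=0, B=0, C=1): N0=1, N1=1, N2=0, N3=0, N4=1, N5=0, giving Y1=0, Y2=0. Observed Y1=1, Y2=0.
Test 1: faults giving observed Y1=1, Y2=0 are {N0 stuck-at-0, N1 stuck-at-0, N2 stuck-at-1, N3 stuck-at-1}.
Test 2 (A=0, B=1, C=1): fault-free N0=1, N1=0, N2=1, N3=1, N4=0, N5=0 → Y1=1, Y2=0; observed Y1=0, Y2=0. Eliminates N1 stuck-at-0, N2 stuck-at-1, N3 stuck-at-1.
Only N0 stuck-at-0 is consistent with every test.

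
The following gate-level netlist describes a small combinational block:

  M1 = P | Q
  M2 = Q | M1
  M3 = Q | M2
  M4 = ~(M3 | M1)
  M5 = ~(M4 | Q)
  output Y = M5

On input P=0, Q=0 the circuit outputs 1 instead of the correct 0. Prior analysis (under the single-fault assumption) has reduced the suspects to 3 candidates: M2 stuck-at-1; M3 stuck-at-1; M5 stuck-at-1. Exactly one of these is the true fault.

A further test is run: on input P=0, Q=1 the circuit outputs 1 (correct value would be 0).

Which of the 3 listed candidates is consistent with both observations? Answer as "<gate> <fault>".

Evaluate each candidate on input P=0, Q=1:
  M2 stuck-at-1: M1=1, M2=1 [stuck-at-1], M3=1, M4=0, M5=0 → 0 — eliminated
  M3 stuck-at-1: M1=1, M2=1, M3=1 [stuck-at-1], M4=0, M5=0 → 0 — eliminated
  M5 stuck-at-1: M1=1, M2=1, M3=1, M4=0, M5=1 [stuck-at-1] → 1 — matches
Only M5 stuck-at-1 reproduces the observed 1.

M5 stuck-at-1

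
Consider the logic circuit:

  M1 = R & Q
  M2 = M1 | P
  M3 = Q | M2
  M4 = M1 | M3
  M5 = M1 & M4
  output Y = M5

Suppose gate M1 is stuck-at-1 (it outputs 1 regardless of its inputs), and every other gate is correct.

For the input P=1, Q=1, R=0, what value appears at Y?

1

Propagate with M1 forced: M1=1 [stuck-at-1], M2=1, M3=1, M4=1, M5=1.
So Y = 1. (Without the fault it would be 0.)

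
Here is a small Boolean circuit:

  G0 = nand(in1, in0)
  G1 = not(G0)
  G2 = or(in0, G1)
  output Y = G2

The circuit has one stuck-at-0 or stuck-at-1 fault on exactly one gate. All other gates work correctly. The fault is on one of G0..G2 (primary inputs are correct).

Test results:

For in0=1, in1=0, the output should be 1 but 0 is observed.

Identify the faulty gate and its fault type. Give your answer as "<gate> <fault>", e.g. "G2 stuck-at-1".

Fault-free values for test 1 (in0=1, in1=0): G0=1, G1=0, G2=1, giving Y=1. Observed 0.
Test 1: faults giving observed 0 are {G2 stuck-at-0}.
Only G2 stuck-at-0 is consistent with every test.

G2 stuck-at-0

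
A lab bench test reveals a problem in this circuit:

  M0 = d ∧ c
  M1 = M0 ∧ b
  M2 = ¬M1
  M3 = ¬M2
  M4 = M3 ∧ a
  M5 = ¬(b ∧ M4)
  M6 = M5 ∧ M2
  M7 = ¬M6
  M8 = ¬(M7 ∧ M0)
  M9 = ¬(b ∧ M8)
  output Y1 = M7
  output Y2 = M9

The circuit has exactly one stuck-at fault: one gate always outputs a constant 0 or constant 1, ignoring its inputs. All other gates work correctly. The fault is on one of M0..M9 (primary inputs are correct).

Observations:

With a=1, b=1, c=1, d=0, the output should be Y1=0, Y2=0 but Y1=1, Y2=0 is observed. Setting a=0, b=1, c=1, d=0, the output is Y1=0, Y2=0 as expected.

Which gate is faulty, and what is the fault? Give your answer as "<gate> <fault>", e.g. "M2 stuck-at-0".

M3 stuck-at-1

Fault-free values for test 1 (a=1, b=1, c=1, d=0): M0=0, M1=0, M2=1, M3=0, M4=0, M5=1, M6=1, M7=0, M8=1, M9=0, giving Y1=0, Y2=0. Observed Y1=1, Y2=0.
Test 1: faults giving observed Y1=1, Y2=0 are {M1 stuck-at-1, M2 stuck-at-0, M3 stuck-at-1, M4 stuck-at-1, M5 stuck-at-0, M6 stuck-at-0, M7 stuck-at-1}.
Test 2 (a=0, b=1, c=1, d=0): fault-free M0=0, M1=0, M2=1, M3=0, M4=0, M5=1, M6=1, M7=0, M8=1, M9=0 → Y1=0, Y2=0; observed Y1=0, Y2=0. Eliminates M1 stuck-at-1, M2 stuck-at-0, M4 stuck-at-1, M5 stuck-at-0, M6 stuck-at-0, M7 stuck-at-1.
Only M3 stuck-at-1 is consistent with every test.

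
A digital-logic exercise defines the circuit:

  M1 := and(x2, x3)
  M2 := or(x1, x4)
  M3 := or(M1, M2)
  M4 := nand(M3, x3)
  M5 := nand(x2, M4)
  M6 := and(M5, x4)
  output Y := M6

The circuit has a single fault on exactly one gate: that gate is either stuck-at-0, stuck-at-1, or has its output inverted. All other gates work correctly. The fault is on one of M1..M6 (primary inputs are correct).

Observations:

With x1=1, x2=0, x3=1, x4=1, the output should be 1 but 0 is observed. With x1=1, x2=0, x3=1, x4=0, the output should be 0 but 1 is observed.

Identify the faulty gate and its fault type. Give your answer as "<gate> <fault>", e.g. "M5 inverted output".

Fault-free values for test 1 (x1=1, x2=0, x3=1, x4=1): M1=0, M2=1, M3=1, M4=0, M5=1, M6=1, giving Y=1. Observed 0.
Test 1: faults giving observed 0 are {M5 stuck-at-0, M5 inverted output, M6 stuck-at-0, M6 inverted output}.
Test 2 (x1=1, x2=0, x3=1, x4=0): fault-free M1=0, M2=1, M3=1, M4=0, M5=1, M6=0 → 0; observed 1. Eliminates M5 stuck-at-0, M5 inverted output, M6 stuck-at-0.
Only M6 inverted output is consistent with every test.

M6 inverted output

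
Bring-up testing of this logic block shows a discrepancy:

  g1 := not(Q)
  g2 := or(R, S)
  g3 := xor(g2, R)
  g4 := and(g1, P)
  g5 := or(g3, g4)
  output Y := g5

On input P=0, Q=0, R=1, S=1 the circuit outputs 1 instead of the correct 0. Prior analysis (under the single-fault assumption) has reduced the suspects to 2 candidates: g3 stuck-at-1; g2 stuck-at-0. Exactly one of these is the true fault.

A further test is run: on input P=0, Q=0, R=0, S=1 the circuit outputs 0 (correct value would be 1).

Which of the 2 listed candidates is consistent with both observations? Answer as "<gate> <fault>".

g2 stuck-at-0

Evaluate each candidate on input P=0, Q=0, R=0, S=1:
  g3 stuck-at-1: g1=1, g2=1, g3=1 [stuck-at-1], g4=0, g5=1 → 1 — eliminated
  g2 stuck-at-0: g1=1, g2=0 [stuck-at-0], g3=0, g4=0, g5=0 → 0 — matches
Only g2 stuck-at-0 reproduces the observed 0.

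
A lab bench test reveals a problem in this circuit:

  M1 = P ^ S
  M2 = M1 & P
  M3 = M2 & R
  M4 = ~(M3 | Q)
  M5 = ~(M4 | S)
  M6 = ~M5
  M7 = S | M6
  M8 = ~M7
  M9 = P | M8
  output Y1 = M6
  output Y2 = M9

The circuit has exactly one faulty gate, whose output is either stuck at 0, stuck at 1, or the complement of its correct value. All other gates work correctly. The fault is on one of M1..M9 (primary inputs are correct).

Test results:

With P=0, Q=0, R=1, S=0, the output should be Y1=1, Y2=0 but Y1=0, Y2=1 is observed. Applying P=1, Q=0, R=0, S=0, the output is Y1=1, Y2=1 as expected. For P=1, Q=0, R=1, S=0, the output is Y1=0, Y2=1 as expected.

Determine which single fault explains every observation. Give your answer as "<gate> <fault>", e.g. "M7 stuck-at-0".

M2 stuck-at-1

Fault-free values for test 1 (P=0, Q=0, R=1, S=0): M1=0, M2=0, M3=0, M4=1, M5=0, M6=1, M7=1, M8=0, M9=0, giving Y1=1, Y2=0. Observed Y1=0, Y2=1.
Test 1: faults giving observed Y1=0, Y2=1 are {M2 stuck-at-1, M2 inverted output, M3 stuck-at-1, M3 inverted output, M4 stuck-at-0, M4 inverted output, M5 stuck-at-1, M5 inverted output, M6 stuck-at-0, M6 inverted output}.
Test 2 (P=1, Q=0, R=0, S=0): fault-free M1=1, M2=1, M3=0, M4=1, M5=0, M6=1, M7=1, M8=0, M9=1 → Y1=1, Y2=1; observed Y1=1, Y2=1. Eliminates M3 stuck-at-1, M3 inverted output, M4 stuck-at-0, M4 inverted output, M5 stuck-at-1, M5 inverted output, M6 stuck-at-0, M6 inverted output.
Test 3 (P=1, Q=0, R=1, S=0): fault-free M1=1, M2=1, M3=1, M4=0, M5=1, M6=0, M7=0, M8=1, M9=1 → Y1=0, Y2=1; observed Y1=0, Y2=1. Eliminates M2 inverted output.
Only M2 stuck-at-1 is consistent with every test.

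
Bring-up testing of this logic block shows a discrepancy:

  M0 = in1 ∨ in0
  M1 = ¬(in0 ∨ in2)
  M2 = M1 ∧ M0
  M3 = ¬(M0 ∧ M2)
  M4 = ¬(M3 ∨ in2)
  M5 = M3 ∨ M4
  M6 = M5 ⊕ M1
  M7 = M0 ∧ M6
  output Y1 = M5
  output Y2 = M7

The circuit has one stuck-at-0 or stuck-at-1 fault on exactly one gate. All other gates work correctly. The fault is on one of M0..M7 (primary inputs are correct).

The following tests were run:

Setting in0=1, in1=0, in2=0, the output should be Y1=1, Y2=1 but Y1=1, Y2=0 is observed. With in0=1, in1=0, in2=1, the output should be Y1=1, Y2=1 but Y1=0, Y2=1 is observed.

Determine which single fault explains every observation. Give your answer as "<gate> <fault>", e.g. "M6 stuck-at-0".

Fault-free values for test 1 (in0=1, in1=0, in2=0): M0=1, M1=0, M2=0, M3=1, M4=0, M5=1, M6=1, M7=1, giving Y1=1, Y2=1. Observed Y1=1, Y2=0.
Test 1: faults giving observed Y1=1, Y2=0 are {M0 stuck-at-0, M1 stuck-at-1, M6 stuck-at-0, M7 stuck-at-0}.
Test 2 (in0=1, in1=0, in2=1): fault-free M0=1, M1=0, M2=0, M3=1, M4=0, M5=1, M6=1, M7=1 → Y1=1, Y2=1; observed Y1=0, Y2=1. Eliminates M0 stuck-at-0, M6 stuck-at-0, M7 stuck-at-0.
Only M1 stuck-at-1 is consistent with every test.

M1 stuck-at-1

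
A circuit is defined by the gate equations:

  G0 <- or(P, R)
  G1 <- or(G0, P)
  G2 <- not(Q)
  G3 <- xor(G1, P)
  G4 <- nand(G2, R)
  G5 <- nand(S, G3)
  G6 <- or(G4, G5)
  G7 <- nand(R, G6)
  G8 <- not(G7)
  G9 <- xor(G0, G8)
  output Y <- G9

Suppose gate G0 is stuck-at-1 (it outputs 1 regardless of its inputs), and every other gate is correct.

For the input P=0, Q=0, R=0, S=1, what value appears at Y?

1

Propagate with G0 forced: G0=1 [stuck-at-1], G1=1, G2=1, G3=1, G4=1, G5=0, G6=1, G7=1, G8=0, G9=1.
So Y = 1. (Without the fault it would be 0.)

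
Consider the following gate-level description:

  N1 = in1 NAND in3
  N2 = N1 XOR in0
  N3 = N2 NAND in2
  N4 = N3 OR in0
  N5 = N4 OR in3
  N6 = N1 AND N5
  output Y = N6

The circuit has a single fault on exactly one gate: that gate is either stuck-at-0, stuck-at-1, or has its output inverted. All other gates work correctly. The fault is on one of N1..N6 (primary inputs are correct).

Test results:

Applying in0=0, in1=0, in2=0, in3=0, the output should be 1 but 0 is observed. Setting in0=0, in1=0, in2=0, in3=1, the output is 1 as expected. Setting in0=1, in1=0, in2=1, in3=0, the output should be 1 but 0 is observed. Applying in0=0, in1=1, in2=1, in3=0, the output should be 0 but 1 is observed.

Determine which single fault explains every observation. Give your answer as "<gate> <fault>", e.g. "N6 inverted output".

Fault-free values for test 1 (in0=0, in1=0, in2=0, in3=0): N1=1, N2=1, N3=1, N4=1, N5=1, N6=1, giving Y=1. Observed 0.
Test 1: faults giving observed 0 are {N1 stuck-at-0, N1 inverted output, N3 stuck-at-0, N3 inverted output, N4 stuck-at-0, N4 inverted output, N5 stuck-at-0, N5 inverted output, N6 stuck-at-0, N6 inverted output}.
Test 2 (in0=0, in1=0, in2=0, in3=1): fault-free N1=1, N2=1, N3=1, N4=1, N5=1, N6=1 → 1; observed 1. Eliminates N1 stuck-at-0, N1 inverted output, N5 stuck-at-0, N5 inverted output, N6 stuck-at-0, N6 inverted output.
Test 3 (in0=1, in1=0, in2=1, in3=0): fault-free N1=1, N2=0, N3=1, N4=1, N5=1, N6=1 → 1; observed 0. Eliminates N3 stuck-at-0, N3 inverted output.
Test 4 (in0=0, in1=1, in2=1, in3=0): fault-free N1=1, N2=1, N3=0, N4=0, N5=0, N6=0 → 0; observed 1. Eliminates N4 stuck-at-0.
Only N4 inverted output is consistent with every test.

N4 inverted output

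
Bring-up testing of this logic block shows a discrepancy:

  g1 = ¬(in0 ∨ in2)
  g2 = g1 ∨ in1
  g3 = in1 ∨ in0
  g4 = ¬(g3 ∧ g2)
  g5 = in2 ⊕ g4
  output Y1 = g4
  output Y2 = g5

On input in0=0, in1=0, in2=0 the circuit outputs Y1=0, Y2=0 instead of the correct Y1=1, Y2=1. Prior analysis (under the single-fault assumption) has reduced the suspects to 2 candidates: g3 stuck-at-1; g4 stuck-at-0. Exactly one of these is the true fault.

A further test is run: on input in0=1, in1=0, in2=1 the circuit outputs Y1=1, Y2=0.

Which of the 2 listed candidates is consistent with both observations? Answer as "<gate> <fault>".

Evaluate each candidate on input in0=1, in1=0, in2=1:
  g3 stuck-at-1: g1=0, g2=0, g3=1 [stuck-at-1], g4=1, g5=0 → Y1=1, Y2=0 — matches
  g4 stuck-at-0: g1=0, g2=0, g3=1, g4=0 [stuck-at-0], g5=1 → Y1=0, Y2=1 — eliminated
Only g3 stuck-at-1 reproduces the observed Y1=1, Y2=0.

g3 stuck-at-1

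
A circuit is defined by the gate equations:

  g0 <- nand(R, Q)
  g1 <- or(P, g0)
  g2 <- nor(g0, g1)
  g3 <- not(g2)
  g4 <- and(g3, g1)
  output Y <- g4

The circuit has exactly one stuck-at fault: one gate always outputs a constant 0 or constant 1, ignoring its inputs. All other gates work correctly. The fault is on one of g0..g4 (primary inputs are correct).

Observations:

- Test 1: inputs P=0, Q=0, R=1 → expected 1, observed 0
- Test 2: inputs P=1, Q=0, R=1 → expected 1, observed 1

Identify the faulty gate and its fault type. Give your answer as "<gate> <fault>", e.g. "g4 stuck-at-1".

Fault-free values for test 1 (P=0, Q=0, R=1): g0=1, g1=1, g2=0, g3=1, g4=1, giving Y=1. Observed 0.
Test 1: faults giving observed 0 are {g0 stuck-at-0, g1 stuck-at-0, g2 stuck-at-1, g3 stuck-at-0, g4 stuck-at-0}.
Test 2 (P=1, Q=0, R=1): fault-free g0=1, g1=1, g2=0, g3=1, g4=1 → 1; observed 1. Eliminates g1 stuck-at-0, g2 stuck-at-1, g3 stuck-at-0, g4 stuck-at-0.
Only g0 stuck-at-0 is consistent with every test.

g0 stuck-at-0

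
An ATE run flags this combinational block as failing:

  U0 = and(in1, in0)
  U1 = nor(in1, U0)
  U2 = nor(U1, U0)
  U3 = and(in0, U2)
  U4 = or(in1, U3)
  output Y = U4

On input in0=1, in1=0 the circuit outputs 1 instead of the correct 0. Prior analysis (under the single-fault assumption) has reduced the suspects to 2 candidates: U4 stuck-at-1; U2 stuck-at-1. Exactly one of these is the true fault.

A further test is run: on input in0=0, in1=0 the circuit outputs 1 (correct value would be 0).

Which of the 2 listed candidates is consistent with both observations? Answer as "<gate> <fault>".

Evaluate each candidate on input in0=0, in1=0:
  U4 stuck-at-1: U0=0, U1=1, U2=0, U3=0, U4=1 [stuck-at-1] → 1 — matches
  U2 stuck-at-1: U0=0, U1=1, U2=1 [stuck-at-1], U3=0, U4=0 → 0 — eliminated
Only U4 stuck-at-1 reproduces the observed 1.

U4 stuck-at-1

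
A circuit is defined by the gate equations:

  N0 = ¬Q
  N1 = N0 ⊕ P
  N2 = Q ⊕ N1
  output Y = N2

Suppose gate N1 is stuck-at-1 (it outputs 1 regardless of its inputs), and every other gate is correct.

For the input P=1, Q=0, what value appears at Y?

Propagate with N1 forced: N0=1, N1=1 [stuck-at-1], N2=1.
So Y = 1. (Without the fault it would be 0.)

1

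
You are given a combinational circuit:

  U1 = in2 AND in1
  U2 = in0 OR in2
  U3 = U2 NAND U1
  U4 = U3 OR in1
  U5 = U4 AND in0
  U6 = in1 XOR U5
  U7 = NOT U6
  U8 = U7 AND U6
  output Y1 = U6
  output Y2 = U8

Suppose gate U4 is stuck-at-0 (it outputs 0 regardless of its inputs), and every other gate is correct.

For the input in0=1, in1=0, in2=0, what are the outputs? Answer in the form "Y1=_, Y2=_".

Y1=0, Y2=0

Propagate with U4 forced: U1=0, U2=1, U3=1, U4=0 [stuck-at-0], U5=0, U6=0, U7=1, U8=0.
So the outputs are Y1=0, Y2=0. (Without the fault they would be Y1=1, Y2=0.)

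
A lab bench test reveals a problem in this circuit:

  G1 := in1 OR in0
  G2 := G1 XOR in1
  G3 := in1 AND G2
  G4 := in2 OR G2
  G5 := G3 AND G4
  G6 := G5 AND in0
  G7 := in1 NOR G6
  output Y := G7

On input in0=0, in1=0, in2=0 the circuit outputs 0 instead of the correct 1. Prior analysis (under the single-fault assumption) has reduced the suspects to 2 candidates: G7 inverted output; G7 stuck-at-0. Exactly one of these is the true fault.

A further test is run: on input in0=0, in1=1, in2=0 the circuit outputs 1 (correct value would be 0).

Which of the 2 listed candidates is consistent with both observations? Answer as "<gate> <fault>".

Evaluate each candidate on input in0=0, in1=1, in2=0:
  G7 inverted output: G1=1, G2=0, G3=0, G4=0, G5=0, G6=0, G7=1 [inverted output] → 1 — matches
  G7 stuck-at-0: G1=1, G2=0, G3=0, G4=0, G5=0, G6=0, G7=0 [stuck-at-0] → 0 — eliminated
Only G7 inverted output reproduces the observed 1.

G7 inverted output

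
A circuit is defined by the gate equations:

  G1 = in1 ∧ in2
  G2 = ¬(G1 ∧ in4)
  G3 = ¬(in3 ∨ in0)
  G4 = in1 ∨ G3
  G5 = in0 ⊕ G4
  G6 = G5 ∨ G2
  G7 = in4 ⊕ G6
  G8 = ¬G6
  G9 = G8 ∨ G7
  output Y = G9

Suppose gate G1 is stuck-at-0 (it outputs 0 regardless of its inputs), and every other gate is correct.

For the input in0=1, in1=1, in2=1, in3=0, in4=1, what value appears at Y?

Propagate with G1 forced: G1=0 [stuck-at-0], G2=1, G3=0, G4=1, G5=0, G6=1, G7=0, G8=0, G9=0.
So Y = 0. (Without the fault it would be 1.)

0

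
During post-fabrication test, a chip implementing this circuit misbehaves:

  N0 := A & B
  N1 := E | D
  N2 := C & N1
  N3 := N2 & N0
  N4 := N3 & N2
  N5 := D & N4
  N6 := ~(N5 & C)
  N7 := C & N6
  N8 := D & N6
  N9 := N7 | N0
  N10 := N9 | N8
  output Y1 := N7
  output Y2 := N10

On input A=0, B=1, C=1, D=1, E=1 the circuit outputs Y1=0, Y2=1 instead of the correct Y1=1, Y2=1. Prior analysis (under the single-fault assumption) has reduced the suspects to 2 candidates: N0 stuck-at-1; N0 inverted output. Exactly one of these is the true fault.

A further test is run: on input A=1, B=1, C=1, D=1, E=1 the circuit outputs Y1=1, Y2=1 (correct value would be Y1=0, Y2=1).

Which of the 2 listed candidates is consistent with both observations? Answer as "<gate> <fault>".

N0 inverted output

Evaluate each candidate on input A=1, B=1, C=1, D=1, E=1:
  N0 stuck-at-1: N0=1 [stuck-at-1], N1=1, N2=1, N3=1, N4=1, N5=1, N6=0, N7=0, N8=0, N9=1, N10=1 → Y1=0, Y2=1 — eliminated
  N0 inverted output: N0=0 [inverted output], N1=1, N2=1, N3=0, N4=0, N5=0, N6=1, N7=1, N8=1, N9=1, N10=1 → Y1=1, Y2=1 — matches
Only N0 inverted output reproduces the observed Y1=1, Y2=1.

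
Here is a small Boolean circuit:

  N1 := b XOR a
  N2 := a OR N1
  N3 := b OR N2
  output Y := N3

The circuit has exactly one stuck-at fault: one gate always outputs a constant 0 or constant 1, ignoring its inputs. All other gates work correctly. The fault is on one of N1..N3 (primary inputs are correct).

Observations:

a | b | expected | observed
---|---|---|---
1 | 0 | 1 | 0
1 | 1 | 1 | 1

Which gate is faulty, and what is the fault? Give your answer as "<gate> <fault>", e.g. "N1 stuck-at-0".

N2 stuck-at-0

Fault-free values for test 1 (a=1, b=0): N1=1, N2=1, N3=1, giving Y=1. Observed 0.
Test 1: faults giving observed 0 are {N2 stuck-at-0, N3 stuck-at-0}.
Test 2 (a=1, b=1): fault-free N1=0, N2=1, N3=1 → 1; observed 1. Eliminates N3 stuck-at-0.
Only N2 stuck-at-0 is consistent with every test.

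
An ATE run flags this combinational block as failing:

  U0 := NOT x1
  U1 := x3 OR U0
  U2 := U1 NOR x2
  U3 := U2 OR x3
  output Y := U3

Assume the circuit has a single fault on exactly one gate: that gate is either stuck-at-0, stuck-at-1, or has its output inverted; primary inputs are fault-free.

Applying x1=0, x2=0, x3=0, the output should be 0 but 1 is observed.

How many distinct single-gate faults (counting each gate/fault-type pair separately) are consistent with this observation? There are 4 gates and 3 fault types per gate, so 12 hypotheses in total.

Fault-free: U0=1, U1=1, U2=0, U3=0 → 0. Observed 1.
  U0 stuck-at-0: output 1 ✓
  U0 stuck-at-1: output 0 ✗
  U0 inverted output: output 1 ✓
  U1 stuck-at-0: output 1 ✓
  U1 stuck-at-1: output 0 ✗
  U1 inverted output: output 1 ✓
  U2 stuck-at-0: output 0 ✗
  U2 stuck-at-1: output 1 ✓
  U2 inverted output: output 1 ✓
  U3 stuck-at-0: output 0 ✗
  U3 stuck-at-1: output 1 ✓
  U3 inverted output: output 1 ✓
Consistent faults: {U0 stuck-at-0, U0 inverted output, U1 stuck-at-0, U1 inverted output, U2 stuck-at-1, U2 inverted output, U3 stuck-at-1, U3 inverted output} — 8 in all.

8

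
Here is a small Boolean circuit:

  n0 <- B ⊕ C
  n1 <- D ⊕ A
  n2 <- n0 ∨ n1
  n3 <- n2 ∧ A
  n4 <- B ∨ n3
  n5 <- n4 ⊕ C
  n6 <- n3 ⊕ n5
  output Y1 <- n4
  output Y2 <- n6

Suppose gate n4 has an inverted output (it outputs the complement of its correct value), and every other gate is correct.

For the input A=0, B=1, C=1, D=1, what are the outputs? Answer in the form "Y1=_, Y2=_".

Propagate with n4 forced: n0=0, n1=1, n2=1, n3=0, n4=0 [inverted output], n5=1, n6=1.
So the outputs are Y1=0, Y2=1. (Without the fault they would be Y1=1, Y2=0.)

Y1=0, Y2=1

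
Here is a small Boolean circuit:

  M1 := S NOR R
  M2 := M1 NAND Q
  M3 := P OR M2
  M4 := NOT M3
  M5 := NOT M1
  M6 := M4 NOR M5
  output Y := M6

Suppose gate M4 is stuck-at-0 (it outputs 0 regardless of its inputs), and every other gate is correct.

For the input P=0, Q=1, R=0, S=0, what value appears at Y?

1

Propagate with M4 forced: M1=1, M2=0, M3=0, M4=0 [stuck-at-0], M5=0, M6=1.
So Y = 1. (Without the fault it would be 0.)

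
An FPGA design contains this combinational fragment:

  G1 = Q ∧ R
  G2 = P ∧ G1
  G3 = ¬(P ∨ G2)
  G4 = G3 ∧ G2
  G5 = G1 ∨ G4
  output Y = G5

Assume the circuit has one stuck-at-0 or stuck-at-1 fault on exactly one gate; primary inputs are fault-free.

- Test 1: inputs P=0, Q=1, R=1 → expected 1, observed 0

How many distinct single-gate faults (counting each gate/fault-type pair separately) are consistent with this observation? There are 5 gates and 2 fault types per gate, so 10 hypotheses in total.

2

Fault-free: G1=1, G2=0, G3=1, G4=0, G5=1 → 1. Observed 0.
  G1 stuck-at-0: output 0 ✓
  G1 stuck-at-1: output 1 ✗
  G2 stuck-at-0: output 1 ✗
  G2 stuck-at-1: output 1 ✗
  G3 stuck-at-0: output 1 ✗
  G3 stuck-at-1: output 1 ✗
  G4 stuck-at-0: output 1 ✗
  G4 stuck-at-1: output 1 ✗
  G5 stuck-at-0: output 0 ✓
  G5 stuck-at-1: output 1 ✗
Consistent faults: {G1 stuck-at-0, G5 stuck-at-0} — 2 in all.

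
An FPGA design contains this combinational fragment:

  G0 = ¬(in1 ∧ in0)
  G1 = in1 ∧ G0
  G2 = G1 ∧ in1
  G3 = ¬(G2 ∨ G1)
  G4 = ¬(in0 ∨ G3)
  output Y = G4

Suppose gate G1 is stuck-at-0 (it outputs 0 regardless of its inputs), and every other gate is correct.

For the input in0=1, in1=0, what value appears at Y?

0

Propagate with G1 forced: G0=1, G1=0 [stuck-at-0], G2=0, G3=1, G4=0.
So Y = 0. (Same as the fault-free value — the fault is masked on this input.)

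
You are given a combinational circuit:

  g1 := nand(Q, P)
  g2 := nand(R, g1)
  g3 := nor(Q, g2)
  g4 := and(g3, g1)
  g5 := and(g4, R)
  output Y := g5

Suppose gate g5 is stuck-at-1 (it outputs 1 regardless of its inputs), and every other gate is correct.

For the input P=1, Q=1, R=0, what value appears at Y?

Propagate with g5 forced: g1=0, g2=1, g3=0, g4=0, g5=1 [stuck-at-1].
So Y = 1. (Without the fault it would be 0.)

1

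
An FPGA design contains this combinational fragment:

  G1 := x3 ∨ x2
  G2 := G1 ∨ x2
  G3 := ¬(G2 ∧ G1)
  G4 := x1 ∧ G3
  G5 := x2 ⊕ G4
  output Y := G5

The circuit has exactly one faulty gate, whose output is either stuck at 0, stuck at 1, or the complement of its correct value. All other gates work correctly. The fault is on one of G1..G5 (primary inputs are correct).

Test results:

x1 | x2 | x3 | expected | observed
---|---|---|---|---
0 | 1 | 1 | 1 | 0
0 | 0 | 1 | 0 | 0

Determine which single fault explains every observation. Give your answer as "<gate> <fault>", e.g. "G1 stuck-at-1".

G5 stuck-at-0

Fault-free values for test 1 (x1=0, x2=1, x3=1): G1=1, G2=1, G3=0, G4=0, G5=1, giving Y=1. Observed 0.
Test 1: faults giving observed 0 are {G4 stuck-at-1, G4 inverted output, G5 stuck-at-0, G5 inverted output}.
Test 2 (x1=0, x2=0, x3=1): fault-free G1=1, G2=1, G3=0, G4=0, G5=0 → 0; observed 0. Eliminates G4 stuck-at-1, G4 inverted output, G5 inverted output.
Only G5 stuck-at-0 is consistent with every test.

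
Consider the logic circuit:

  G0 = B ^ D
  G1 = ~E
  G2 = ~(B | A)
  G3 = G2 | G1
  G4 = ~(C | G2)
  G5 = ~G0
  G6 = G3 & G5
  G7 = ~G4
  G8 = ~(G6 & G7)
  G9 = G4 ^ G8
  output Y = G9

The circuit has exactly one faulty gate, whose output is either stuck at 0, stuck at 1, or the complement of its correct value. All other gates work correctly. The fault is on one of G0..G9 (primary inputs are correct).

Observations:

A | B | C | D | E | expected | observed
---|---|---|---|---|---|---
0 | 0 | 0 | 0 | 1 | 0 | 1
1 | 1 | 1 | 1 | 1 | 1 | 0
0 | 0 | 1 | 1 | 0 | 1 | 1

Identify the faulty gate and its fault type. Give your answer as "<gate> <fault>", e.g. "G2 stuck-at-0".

Fault-free values for test 1 (A=0, B=0, C=0, D=0, E=1): G0=0, G1=0, G2=1, G3=1, G4=0, G5=1, G6=1, G7=1, G8=0, G9=0, giving Y=0. Observed 1.
Test 1: faults giving observed 1 are {G0 stuck-at-1, G0 inverted output, G3 stuck-at-0, G3 inverted output, G5 stuck-at-0, G5 inverted output, G6 stuck-at-0, G6 inverted output, G7 stuck-at-0, G7 inverted output, G8 stuck-at-1, G8 inverted output, G9 stuck-at-1, G9 inverted output}.
Test 2 (A=1, B=1, C=1, D=1, E=1): fault-free G0=0, G1=0, G2=0, G3=0, G4=0, G5=1, G6=0, G7=1, G8=1, G9=1 → 1; observed 0. Eliminates G0 stuck-at-1, G0 inverted output, G3 stuck-at-0, G5 stuck-at-0, G5 inverted output, G6 stuck-at-0, G7 stuck-at-0, G7 inverted output, G8 stuck-at-1, G9 stuck-at-1.
Test 3 (A=0, B=0, C=1, D=1, E=0): fault-free G0=1, G1=1, G2=1, G3=1, G4=0, G5=0, G6=0, G7=1, G8=1, G9=1 → 1; observed 1. Eliminates G6 inverted output, G8 inverted output, G9 inverted output.
Only G3 inverted output is consistent with every test.

G3 inverted output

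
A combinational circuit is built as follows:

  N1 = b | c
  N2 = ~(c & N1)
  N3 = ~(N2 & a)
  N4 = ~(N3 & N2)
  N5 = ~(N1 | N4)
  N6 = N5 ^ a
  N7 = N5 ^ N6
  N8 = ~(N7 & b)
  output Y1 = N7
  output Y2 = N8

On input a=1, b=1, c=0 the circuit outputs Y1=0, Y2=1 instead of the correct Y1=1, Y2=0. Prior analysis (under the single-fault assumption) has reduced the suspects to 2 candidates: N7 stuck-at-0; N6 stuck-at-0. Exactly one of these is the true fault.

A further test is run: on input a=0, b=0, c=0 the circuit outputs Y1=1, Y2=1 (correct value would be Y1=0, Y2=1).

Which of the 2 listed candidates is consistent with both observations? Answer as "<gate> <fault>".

N6 stuck-at-0

Evaluate each candidate on input a=0, b=0, c=0:
  N7 stuck-at-0: N1=0, N2=1, N3=1, N4=0, N5=1, N6=1, N7=0 [stuck-at-0], N8=1 → Y1=0, Y2=1 — eliminated
  N6 stuck-at-0: N1=0, N2=1, N3=1, N4=0, N5=1, N6=0 [stuck-at-0], N7=1, N8=1 → Y1=1, Y2=1 — matches
Only N6 stuck-at-0 reproduces the observed Y1=1, Y2=1.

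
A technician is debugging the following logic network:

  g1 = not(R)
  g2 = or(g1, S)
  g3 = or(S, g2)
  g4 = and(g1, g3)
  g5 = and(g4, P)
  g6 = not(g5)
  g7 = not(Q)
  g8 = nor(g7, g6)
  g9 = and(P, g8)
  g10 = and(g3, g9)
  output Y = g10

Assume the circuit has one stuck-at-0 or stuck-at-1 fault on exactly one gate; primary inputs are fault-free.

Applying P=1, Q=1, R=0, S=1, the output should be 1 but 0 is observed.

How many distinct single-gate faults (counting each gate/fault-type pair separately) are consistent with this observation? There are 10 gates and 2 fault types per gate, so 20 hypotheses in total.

Fault-free: g1=1, g2=1, g3=1, g4=1, g5=1, g6=0, g7=0, g8=1, g9=1, g10=1 → 1. Observed 0.
  g1: stuck-at-0 ✓; others ✗
  g2: none of the 2 fault types match ✗
  g3: stuck-at-0 ✓; others ✗
  g4: stuck-at-0 ✓; others ✗
  g5: stuck-at-0 ✓; others ✗
  g6: stuck-at-1 ✓; others ✗
  g7: stuck-at-1 ✓; others ✗
  g8: stuck-at-0 ✓; others ✗
  g9: stuck-at-0 ✓; others ✗
  g10: stuck-at-0 ✓; others ✗
Consistent faults: {g1 stuck-at-0, g3 stuck-at-0, g4 stuck-at-0, g5 stuck-at-0, g6 stuck-at-1, g7 stuck-at-1, g8 stuck-at-0, g9 stuck-at-0, g10 stuck-at-0} — 9 in all.

9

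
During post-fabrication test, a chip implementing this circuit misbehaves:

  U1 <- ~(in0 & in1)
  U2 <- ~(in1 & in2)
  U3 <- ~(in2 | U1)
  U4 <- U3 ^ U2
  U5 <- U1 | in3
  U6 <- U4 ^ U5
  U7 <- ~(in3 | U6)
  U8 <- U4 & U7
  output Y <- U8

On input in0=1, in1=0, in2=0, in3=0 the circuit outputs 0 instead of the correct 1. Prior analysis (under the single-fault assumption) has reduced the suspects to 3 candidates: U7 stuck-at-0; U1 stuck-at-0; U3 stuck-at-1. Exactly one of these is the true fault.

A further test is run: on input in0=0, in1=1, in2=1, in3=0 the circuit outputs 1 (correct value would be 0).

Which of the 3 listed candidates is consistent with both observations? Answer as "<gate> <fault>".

Evaluate each candidate on input in0=0, in1=1, in2=1, in3=0:
  U7 stuck-at-0: U1=1, U2=0, U3=0, U4=0, U5=1, U6=1, U7=0 [stuck-at-0], U8=0 → 0 — eliminated
  U1 stuck-at-0: U1=0 [stuck-at-0], U2=0, U3=0, U4=0, U5=0, U6=0, U7=1, U8=0 → 0 — eliminated
  U3 stuck-at-1: U1=1, U2=0, U3=1 [stuck-at-1], U4=1, U5=1, U6=0, U7=1, U8=1 → 1 — matches
Only U3 stuck-at-1 reproduces the observed 1.

U3 stuck-at-1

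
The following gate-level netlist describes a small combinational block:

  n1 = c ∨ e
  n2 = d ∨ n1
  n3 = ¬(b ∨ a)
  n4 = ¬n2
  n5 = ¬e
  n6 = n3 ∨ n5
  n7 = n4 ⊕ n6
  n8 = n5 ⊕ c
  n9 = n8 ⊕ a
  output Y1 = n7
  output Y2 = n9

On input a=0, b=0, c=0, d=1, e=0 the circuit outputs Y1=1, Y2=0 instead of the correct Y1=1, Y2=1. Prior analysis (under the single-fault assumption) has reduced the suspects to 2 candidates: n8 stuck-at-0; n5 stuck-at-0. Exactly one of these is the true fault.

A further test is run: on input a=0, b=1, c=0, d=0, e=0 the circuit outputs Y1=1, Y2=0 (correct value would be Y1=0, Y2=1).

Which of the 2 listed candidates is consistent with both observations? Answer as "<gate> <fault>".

n5 stuck-at-0

Evaluate each candidate on input a=0, b=1, c=0, d=0, e=0:
  n8 stuck-at-0: n1=0, n2=0, n3=0, n4=1, n5=1, n6=1, n7=0, n8=0 [stuck-at-0], n9=0 → Y1=0, Y2=0 — eliminated
  n5 stuck-at-0: n1=0, n2=0, n3=0, n4=1, n5=0 [stuck-at-0], n6=0, n7=1, n8=0, n9=0 → Y1=1, Y2=0 — matches
Only n5 stuck-at-0 reproduces the observed Y1=1, Y2=0.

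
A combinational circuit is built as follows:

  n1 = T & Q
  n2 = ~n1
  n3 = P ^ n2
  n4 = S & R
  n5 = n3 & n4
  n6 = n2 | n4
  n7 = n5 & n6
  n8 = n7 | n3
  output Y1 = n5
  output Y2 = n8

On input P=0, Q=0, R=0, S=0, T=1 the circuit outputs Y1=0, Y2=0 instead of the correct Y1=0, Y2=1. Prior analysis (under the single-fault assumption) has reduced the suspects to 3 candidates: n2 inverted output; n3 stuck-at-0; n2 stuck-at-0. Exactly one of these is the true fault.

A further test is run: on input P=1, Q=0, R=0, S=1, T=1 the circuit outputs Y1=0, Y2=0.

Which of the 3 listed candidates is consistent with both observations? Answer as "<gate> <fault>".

n3 stuck-at-0

Evaluate each candidate on input P=1, Q=0, R=0, S=1, T=1:
  n2 inverted output: n1=0, n2=0 [inverted output], n3=1, n4=0, n5=0, n6=0, n7=0, n8=1 → Y1=0, Y2=1 — eliminated
  n3 stuck-at-0: n1=0, n2=1, n3=0 [stuck-at-0], n4=0, n5=0, n6=1, n7=0, n8=0 → Y1=0, Y2=0 — matches
  n2 stuck-at-0: n1=0, n2=0 [stuck-at-0], n3=1, n4=0, n5=0, n6=0, n7=0, n8=1 → Y1=0, Y2=1 — eliminated
Only n3 stuck-at-0 reproduces the observed Y1=0, Y2=0.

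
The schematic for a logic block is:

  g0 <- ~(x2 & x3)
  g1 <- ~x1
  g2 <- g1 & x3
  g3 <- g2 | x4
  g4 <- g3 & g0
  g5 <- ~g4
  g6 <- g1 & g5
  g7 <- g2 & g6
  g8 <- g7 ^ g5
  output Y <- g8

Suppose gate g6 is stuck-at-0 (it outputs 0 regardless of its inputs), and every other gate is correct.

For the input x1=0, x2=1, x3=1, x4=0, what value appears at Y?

Propagate with g6 forced: g0=0, g1=1, g2=1, g3=1, g4=0, g5=1, g6=0 [stuck-at-0], g7=0, g8=1.
So Y = 1. (Without the fault it would be 0.)

1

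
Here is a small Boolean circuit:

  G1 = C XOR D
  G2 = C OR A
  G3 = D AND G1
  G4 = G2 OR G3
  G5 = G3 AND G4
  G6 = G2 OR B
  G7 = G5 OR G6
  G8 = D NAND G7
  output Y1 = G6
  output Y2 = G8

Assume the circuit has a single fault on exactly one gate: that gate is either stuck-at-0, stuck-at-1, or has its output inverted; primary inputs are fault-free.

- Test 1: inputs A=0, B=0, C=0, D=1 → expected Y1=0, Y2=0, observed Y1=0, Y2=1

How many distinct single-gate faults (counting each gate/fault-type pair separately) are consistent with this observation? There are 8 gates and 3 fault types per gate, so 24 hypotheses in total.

12

Fault-free: G1=1, G2=0, G3=1, G4=1, G5=1, G6=0, G7=1, G8=0 → Y1=0, Y2=0. Observed Y1=0, Y2=1.
  G1: stuck-at-0, inverted output ✓; others ✗
  G2: none of the 3 fault types match ✗
  G3: stuck-at-0, inverted output ✓; others ✗
  G4: stuck-at-0, inverted output ✓; others ✗
  G5: stuck-at-0, inverted output ✓; others ✗
  G6: none of the 3 fault types match ✗
  G7: stuck-at-0, inverted output ✓; others ✗
  G8: stuck-at-1, inverted output ✓; others ✗
Consistent faults: {G1 stuck-at-0, G1 inverted output, G3 stuck-at-0, G3 inverted output, G4 stuck-at-0, G4 inverted output, G5 stuck-at-0, G5 inverted output, G7 stuck-at-0, G7 inverted output, G8 stuck-at-1, G8 inverted output} — 12 in all.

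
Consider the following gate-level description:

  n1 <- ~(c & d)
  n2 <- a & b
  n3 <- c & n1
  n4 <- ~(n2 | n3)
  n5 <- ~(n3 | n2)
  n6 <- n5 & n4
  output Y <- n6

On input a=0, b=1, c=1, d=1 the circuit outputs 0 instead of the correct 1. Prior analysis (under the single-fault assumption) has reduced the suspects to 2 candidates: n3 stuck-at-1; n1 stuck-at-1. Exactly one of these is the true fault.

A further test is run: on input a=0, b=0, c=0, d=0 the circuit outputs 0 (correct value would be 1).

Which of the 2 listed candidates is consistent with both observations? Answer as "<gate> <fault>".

Evaluate each candidate on input a=0, b=0, c=0, d=0:
  n3 stuck-at-1: n1=1, n2=0, n3=1 [stuck-at-1], n4=0, n5=0, n6=0 → 0 — matches
  n1 stuck-at-1: n1=1 [stuck-at-1], n2=0, n3=0, n4=1, n5=1, n6=1 → 1 — eliminated
Only n3 stuck-at-1 reproduces the observed 0.

n3 stuck-at-1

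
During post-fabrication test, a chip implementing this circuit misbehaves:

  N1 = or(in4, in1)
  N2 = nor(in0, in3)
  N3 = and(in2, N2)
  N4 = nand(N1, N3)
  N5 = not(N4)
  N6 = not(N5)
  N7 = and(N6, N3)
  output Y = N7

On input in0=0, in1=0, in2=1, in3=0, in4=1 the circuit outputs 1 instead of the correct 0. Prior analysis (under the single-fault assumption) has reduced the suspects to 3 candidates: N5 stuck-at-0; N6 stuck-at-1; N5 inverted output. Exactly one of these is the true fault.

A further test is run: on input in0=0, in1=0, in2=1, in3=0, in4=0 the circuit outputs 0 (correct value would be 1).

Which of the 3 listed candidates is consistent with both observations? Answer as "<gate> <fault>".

Evaluate each candidate on input in0=0, in1=0, in2=1, in3=0, in4=0:
  N5 stuck-at-0: N1=0, N2=1, N3=1, N4=1, N5=0 [stuck-at-0], N6=1, N7=1 → 1 — eliminated
  N6 stuck-at-1: N1=0, N2=1, N3=1, N4=1, N5=0, N6=1 [stuck-at-1], N7=1 → 1 — eliminated
  N5 inverted output: N1=0, N2=1, N3=1, N4=1, N5=1 [inverted output], N6=0, N7=0 → 0 — matches
Only N5 inverted output reproduces the observed 0.

N5 inverted output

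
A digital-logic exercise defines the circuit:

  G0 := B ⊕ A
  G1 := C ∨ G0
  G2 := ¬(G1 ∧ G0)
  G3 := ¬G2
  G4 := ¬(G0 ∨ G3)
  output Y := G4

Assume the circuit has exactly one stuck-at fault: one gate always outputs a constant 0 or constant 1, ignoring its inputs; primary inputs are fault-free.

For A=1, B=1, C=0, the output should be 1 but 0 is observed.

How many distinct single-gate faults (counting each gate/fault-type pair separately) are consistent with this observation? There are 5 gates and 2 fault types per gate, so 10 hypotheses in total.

Fault-free: G0=0, G1=0, G2=1, G3=0, G4=1 → 1. Observed 0.
  G0 stuck-at-0: output 1 ✗
  G0 stuck-at-1: output 0 ✓
  G1 stuck-at-0: output 1 ✗
  G1 stuck-at-1: output 1 ✗
  G2 stuck-at-0: output 0 ✓
  G2 stuck-at-1: output 1 ✗
  G3 stuck-at-0: output 1 ✗
  G3 stuck-at-1: output 0 ✓
  G4 stuck-at-0: output 0 ✓
  G4 stuck-at-1: output 1 ✗
Consistent faults: {G0 stuck-at-1, G2 stuck-at-0, G3 stuck-at-1, G4 stuck-at-0} — 4 in all.

4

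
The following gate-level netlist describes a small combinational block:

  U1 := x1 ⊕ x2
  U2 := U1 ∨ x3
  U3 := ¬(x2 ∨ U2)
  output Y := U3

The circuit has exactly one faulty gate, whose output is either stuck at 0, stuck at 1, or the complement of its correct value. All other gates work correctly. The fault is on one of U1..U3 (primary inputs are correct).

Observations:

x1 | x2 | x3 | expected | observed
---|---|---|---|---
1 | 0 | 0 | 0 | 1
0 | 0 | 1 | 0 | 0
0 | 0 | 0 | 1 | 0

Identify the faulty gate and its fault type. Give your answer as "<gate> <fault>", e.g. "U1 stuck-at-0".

U1 inverted output

Fault-free values for test 1 (x1=1, x2=0, x3=0): U1=1, U2=1, U3=0, giving Y=0. Observed 1.
Test 1: faults giving observed 1 are {U1 stuck-at-0, U1 inverted output, U2 stuck-at-0, U2 inverted output, U3 stuck-at-1, U3 inverted output}.
Test 2 (x1=0, x2=0, x3=1): fault-free U1=0, U2=1, U3=0 → 0; observed 0. Eliminates U2 stuck-at-0, U2 inverted output, U3 stuck-at-1, U3 inverted output.
Test 3 (x1=0, x2=0, x3=0): fault-free U1=0, U2=0, U3=1 → 1; observed 0. Eliminates U1 stuck-at-0.
Only U1 inverted output is consistent with every test.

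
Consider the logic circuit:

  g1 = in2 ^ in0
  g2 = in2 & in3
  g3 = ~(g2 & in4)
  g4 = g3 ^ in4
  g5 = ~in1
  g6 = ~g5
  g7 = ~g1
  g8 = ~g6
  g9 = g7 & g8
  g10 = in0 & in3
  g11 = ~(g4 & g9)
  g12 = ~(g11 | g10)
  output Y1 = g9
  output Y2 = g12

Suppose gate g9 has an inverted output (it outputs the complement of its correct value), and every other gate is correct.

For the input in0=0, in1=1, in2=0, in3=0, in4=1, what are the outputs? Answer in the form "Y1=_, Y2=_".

Propagate with g9 forced: g1=0, g2=0, g3=1, g4=0, g5=0, g6=1, g7=1, g8=0, g9=1 [inverted output], g10=0, g11=1, g12=0.
So the outputs are Y1=1, Y2=0. (Without the fault they would be Y1=0, Y2=0.)

Y1=1, Y2=0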